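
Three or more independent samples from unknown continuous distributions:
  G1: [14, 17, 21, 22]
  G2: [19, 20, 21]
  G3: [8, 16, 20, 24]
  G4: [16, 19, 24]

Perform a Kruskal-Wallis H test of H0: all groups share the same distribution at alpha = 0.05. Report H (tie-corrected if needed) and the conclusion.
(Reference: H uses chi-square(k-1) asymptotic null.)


Step 1: Combine all N = 14 observations and assign midranks.
sorted (value, group, rank): (8,G3,1), (14,G1,2), (16,G3,3.5), (16,G4,3.5), (17,G1,5), (19,G2,6.5), (19,G4,6.5), (20,G2,8.5), (20,G3,8.5), (21,G1,10.5), (21,G2,10.5), (22,G1,12), (24,G3,13.5), (24,G4,13.5)
Step 2: Sum ranks within each group.
R_1 = 29.5 (n_1 = 4)
R_2 = 25.5 (n_2 = 3)
R_3 = 26.5 (n_3 = 4)
R_4 = 23.5 (n_4 = 3)
Step 3: H = 12/(N(N+1)) * sum(R_i^2/n_i) - 3(N+1)
     = 12/(14*15) * (29.5^2/4 + 25.5^2/3 + 26.5^2/4 + 23.5^2/3) - 3*15
     = 0.057143 * 793.958 - 45
     = 0.369048.
Step 4: Ties present; correction factor C = 1 - 30/(14^3 - 14) = 0.989011. Corrected H = 0.369048 / 0.989011 = 0.373148.
Step 5: Under H0, H ~ chi^2(3); p-value = 0.945732.
Step 6: alpha = 0.05. fail to reject H0.

H = 0.3731, df = 3, p = 0.945732, fail to reject H0.


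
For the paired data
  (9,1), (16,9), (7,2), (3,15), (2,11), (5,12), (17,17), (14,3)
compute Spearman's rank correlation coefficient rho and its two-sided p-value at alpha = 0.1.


Step 1: Rank x and y separately (midranks; no ties here).
rank(x): 9->5, 16->7, 7->4, 3->2, 2->1, 5->3, 17->8, 14->6
rank(y): 1->1, 9->4, 2->2, 15->7, 11->5, 12->6, 17->8, 3->3
Step 2: d_i = R_x(i) - R_y(i); compute d_i^2.
  (5-1)^2=16, (7-4)^2=9, (4-2)^2=4, (2-7)^2=25, (1-5)^2=16, (3-6)^2=9, (8-8)^2=0, (6-3)^2=9
sum(d^2) = 88.
Step 3: rho = 1 - 6*88 / (8*(8^2 - 1)) = 1 - 528/504 = -0.047619.
Step 4: Under H0, t = rho * sqrt((n-2)/(1-rho^2)) = -0.1168 ~ t(6).
Step 5: Two-sided p-value from the t-distribution with 6 df = 0.910849.
Step 6: alpha = 0.1. fail to reject H0.

rho = -0.0476, p = 0.910849, fail to reject H0 at alpha = 0.1.


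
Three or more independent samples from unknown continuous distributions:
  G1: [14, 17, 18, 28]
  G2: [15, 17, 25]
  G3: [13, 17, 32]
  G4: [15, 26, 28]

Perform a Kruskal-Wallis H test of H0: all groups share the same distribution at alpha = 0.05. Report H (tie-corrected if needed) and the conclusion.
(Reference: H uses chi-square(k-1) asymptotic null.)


Step 1: Combine all N = 13 observations and assign midranks.
sorted (value, group, rank): (13,G3,1), (14,G1,2), (15,G2,3.5), (15,G4,3.5), (17,G1,6), (17,G2,6), (17,G3,6), (18,G1,8), (25,G2,9), (26,G4,10), (28,G1,11.5), (28,G4,11.5), (32,G3,13)
Step 2: Sum ranks within each group.
R_1 = 27.5 (n_1 = 4)
R_2 = 18.5 (n_2 = 3)
R_3 = 20 (n_3 = 3)
R_4 = 25 (n_4 = 3)
Step 3: H = 12/(N(N+1)) * sum(R_i^2/n_i) - 3(N+1)
     = 12/(13*14) * (27.5^2/4 + 18.5^2/3 + 20^2/3 + 25^2/3) - 3*14
     = 0.065934 * 644.812 - 42
     = 0.515110.
Step 4: Ties present; correction factor C = 1 - 36/(13^3 - 13) = 0.983516. Corrected H = 0.515110 / 0.983516 = 0.523743.
Step 5: Under H0, H ~ chi^2(3); p-value = 0.913645.
Step 6: alpha = 0.05. fail to reject H0.

H = 0.5237, df = 3, p = 0.913645, fail to reject H0.


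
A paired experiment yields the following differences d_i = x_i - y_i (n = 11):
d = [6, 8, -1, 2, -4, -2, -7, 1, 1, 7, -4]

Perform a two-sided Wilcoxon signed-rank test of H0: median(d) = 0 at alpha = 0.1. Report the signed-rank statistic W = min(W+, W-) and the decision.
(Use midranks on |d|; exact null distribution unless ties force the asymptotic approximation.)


Step 1: Drop any zero differences (none here) and take |d_i|.
|d| = [6, 8, 1, 2, 4, 2, 7, 1, 1, 7, 4]
Step 2: Midrank |d_i| (ties get averaged ranks).
ranks: |6|->8, |8|->11, |1|->2, |2|->4.5, |4|->6.5, |2|->4.5, |7|->9.5, |1|->2, |1|->2, |7|->9.5, |4|->6.5
Step 3: Attach original signs; sum ranks with positive sign and with negative sign.
W+ = 8 + 11 + 4.5 + 2 + 2 + 9.5 = 37
W- = 2 + 6.5 + 4.5 + 9.5 + 6.5 = 29
(Check: W+ + W- = 66 should equal n(n+1)/2 = 66.)
Step 4: Test statistic W = min(W+, W-) = 29.
Step 5: Ties in |d|, so use the tie-corrected normal approximation.
        E[W] = n(n+1)/4 = 11*12/4 = 33.
        Tie groups: |d|=1 (t=3), |d|=2 (t=2), |d|=4 (t=2), |d|=7 (t=2); sum(t^3 - t) = 42.
        Var[W] = n(n+1)(2n+1)/24 - sum(t^3-t)/48 = 3036/24 - 42/48 = 125.625.
        z = (W - E[W]) / sqrt(Var[W]) = (29 - 33) / 11.2083 = -0.3569.
        Two-sided p = 2*Phi(z) = 0.721182.
Step 6: alpha = 0.1. fail to reject H0.

W+ = 37, W- = 29, W = min = 29, p = 0.721182, fail to reject H0.


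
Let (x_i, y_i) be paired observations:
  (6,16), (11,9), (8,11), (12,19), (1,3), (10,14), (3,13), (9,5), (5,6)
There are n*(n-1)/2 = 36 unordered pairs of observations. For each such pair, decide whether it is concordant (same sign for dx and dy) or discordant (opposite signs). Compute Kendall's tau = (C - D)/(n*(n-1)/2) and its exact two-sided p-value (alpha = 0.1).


Step 1: Enumerate the 36 unordered pairs (i,j) with i<j and classify each by sign(x_j-x_i) * sign(y_j-y_i).
  (1,2):dx=+5,dy=-7->D; (1,3):dx=+2,dy=-5->D; (1,4):dx=+6,dy=+3->C; (1,5):dx=-5,dy=-13->C
  (1,6):dx=+4,dy=-2->D; (1,7):dx=-3,dy=-3->C; (1,8):dx=+3,dy=-11->D; (1,9):dx=-1,dy=-10->C
  (2,3):dx=-3,dy=+2->D; (2,4):dx=+1,dy=+10->C; (2,5):dx=-10,dy=-6->C; (2,6):dx=-1,dy=+5->D
  (2,7):dx=-8,dy=+4->D; (2,8):dx=-2,dy=-4->C; (2,9):dx=-6,dy=-3->C; (3,4):dx=+4,dy=+8->C
  (3,5):dx=-7,dy=-8->C; (3,6):dx=+2,dy=+3->C; (3,7):dx=-5,dy=+2->D; (3,8):dx=+1,dy=-6->D
  (3,9):dx=-3,dy=-5->C; (4,5):dx=-11,dy=-16->C; (4,6):dx=-2,dy=-5->C; (4,7):dx=-9,dy=-6->C
  (4,8):dx=-3,dy=-14->C; (4,9):dx=-7,dy=-13->C; (5,6):dx=+9,dy=+11->C; (5,7):dx=+2,dy=+10->C
  (5,8):dx=+8,dy=+2->C; (5,9):dx=+4,dy=+3->C; (6,7):dx=-7,dy=-1->C; (6,8):dx=-1,dy=-9->C
  (6,9):dx=-5,dy=-8->C; (7,8):dx=+6,dy=-8->D; (7,9):dx=+2,dy=-7->D; (8,9):dx=-4,dy=+1->D
Step 2: C = 24, D = 12, total pairs = 36.
Step 3: tau = (C - D)/(n(n-1)/2) = (24 - 12)/36 = 0.333333.
Step 4: Exact two-sided p-value (enumerate n! = 362880 permutations of y under H0): p = 0.259518.
Step 5: alpha = 0.1. fail to reject H0.

tau_b = 0.3333 (C=24, D=12), p = 0.259518, fail to reject H0.


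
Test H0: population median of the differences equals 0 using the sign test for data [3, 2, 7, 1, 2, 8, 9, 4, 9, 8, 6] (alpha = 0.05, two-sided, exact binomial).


Step 1: Discard zero differences. Original n = 11; n_eff = number of nonzero differences = 11.
Nonzero differences (with sign): +3, +2, +7, +1, +2, +8, +9, +4, +9, +8, +6
Step 2: Count signs: positive = 11, negative = 0.
Step 3: Under H0: P(positive) = 0.5, so the number of positives S ~ Bin(11, 0.5).
Step 4: Two-sided exact p-value = sum of Bin(11,0.5) probabilities at or below the observed probability = 0.000977.
Step 5: alpha = 0.05. reject H0.

n_eff = 11, pos = 11, neg = 0, p = 0.000977, reject H0.


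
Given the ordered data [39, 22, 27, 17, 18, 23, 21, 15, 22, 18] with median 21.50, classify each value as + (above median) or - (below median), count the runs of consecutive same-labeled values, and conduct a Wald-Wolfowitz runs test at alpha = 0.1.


Step 1: Compute median = 21.50; label A = above, B = below.
Labels in order: AAABBABBAB  (n_A = 5, n_B = 5)
Step 2: Count runs R = 6.
Step 3: Under H0 (random ordering), E[R] = 2*n_A*n_B/(n_A+n_B) + 1 = 2*5*5/10 + 1 = 6.0000.
        Var[R] = 2*n_A*n_B*(2*n_A*n_B - n_A - n_B) / ((n_A+n_B)^2 * (n_A+n_B-1)) = 2000/900 = 2.2222.
        SD[R] = 1.4907.
Step 4: R = E[R], so z = 0 with no continuity correction.
Step 5: Two-sided p-value via normal approximation = 2*(1 - Phi(|z|)) = 1.000000.
Step 6: alpha = 0.1. fail to reject H0.

R = 6, z = 0.0000, p = 1.000000, fail to reject H0.


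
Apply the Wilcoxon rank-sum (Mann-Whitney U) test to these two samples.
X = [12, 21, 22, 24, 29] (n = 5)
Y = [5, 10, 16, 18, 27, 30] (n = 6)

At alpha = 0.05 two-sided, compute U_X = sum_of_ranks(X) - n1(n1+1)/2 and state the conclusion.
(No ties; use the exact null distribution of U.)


Step 1: Combine and sort all 11 observations; assign midranks.
sorted (value, group): (5,Y), (10,Y), (12,X), (16,Y), (18,Y), (21,X), (22,X), (24,X), (27,Y), (29,X), (30,Y)
ranks: 5->1, 10->2, 12->3, 16->4, 18->5, 21->6, 22->7, 24->8, 27->9, 29->10, 30->11
Step 2: Rank sum for X: R1 = 3 + 6 + 7 + 8 + 10 = 34.
Step 3: U_X = R1 - n1(n1+1)/2 = 34 - 5*6/2 = 34 - 15 = 19.
       U_Y = n1*n2 - U_X = 30 - 19 = 11.
Step 4: No ties, so the exact null distribution of U (based on enumerating the C(11,5) = 462 equally likely rank assignments) gives the two-sided p-value.
Step 5: p-value = 0.536797; compare to alpha = 0.05. fail to reject H0.

U_X = 19, p = 0.536797, fail to reject H0 at alpha = 0.05.


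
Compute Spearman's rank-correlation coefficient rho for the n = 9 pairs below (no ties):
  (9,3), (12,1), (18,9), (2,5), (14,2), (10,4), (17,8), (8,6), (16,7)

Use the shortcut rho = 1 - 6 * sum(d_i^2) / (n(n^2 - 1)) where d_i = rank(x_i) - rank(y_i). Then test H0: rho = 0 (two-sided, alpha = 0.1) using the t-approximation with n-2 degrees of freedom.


Step 1: Rank x and y separately (midranks; no ties here).
rank(x): 9->3, 12->5, 18->9, 2->1, 14->6, 10->4, 17->8, 8->2, 16->7
rank(y): 3->3, 1->1, 9->9, 5->5, 2->2, 4->4, 8->8, 6->6, 7->7
Step 2: d_i = R_x(i) - R_y(i); compute d_i^2.
  (3-3)^2=0, (5-1)^2=16, (9-9)^2=0, (1-5)^2=16, (6-2)^2=16, (4-4)^2=0, (8-8)^2=0, (2-6)^2=16, (7-7)^2=0
sum(d^2) = 64.
Step 3: rho = 1 - 6*64 / (9*(9^2 - 1)) = 1 - 384/720 = 0.466667.
Step 4: Under H0, t = rho * sqrt((n-2)/(1-rho^2)) = 1.3960 ~ t(7).
Step 5: Two-sided p-value from the t-distribution with 7 df = 0.205386.
Step 6: alpha = 0.1. fail to reject H0.

rho = 0.4667, p = 0.205386, fail to reject H0 at alpha = 0.1.


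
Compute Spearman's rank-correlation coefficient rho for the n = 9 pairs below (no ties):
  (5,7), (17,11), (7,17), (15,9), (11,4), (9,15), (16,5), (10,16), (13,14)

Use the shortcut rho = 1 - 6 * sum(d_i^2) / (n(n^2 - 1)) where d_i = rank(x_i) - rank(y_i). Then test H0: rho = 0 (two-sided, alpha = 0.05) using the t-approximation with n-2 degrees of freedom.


Step 1: Rank x and y separately (midranks; no ties here).
rank(x): 5->1, 17->9, 7->2, 15->7, 11->5, 9->3, 16->8, 10->4, 13->6
rank(y): 7->3, 11->5, 17->9, 9->4, 4->1, 15->7, 5->2, 16->8, 14->6
Step 2: d_i = R_x(i) - R_y(i); compute d_i^2.
  (1-3)^2=4, (9-5)^2=16, (2-9)^2=49, (7-4)^2=9, (5-1)^2=16, (3-7)^2=16, (8-2)^2=36, (4-8)^2=16, (6-6)^2=0
sum(d^2) = 162.
Step 3: rho = 1 - 6*162 / (9*(9^2 - 1)) = 1 - 972/720 = -0.350000.
Step 4: Under H0, t = rho * sqrt((n-2)/(1-rho^2)) = -0.9885 ~ t(7).
Step 5: Two-sided p-value from the t-distribution with 7 df = 0.355820.
Step 6: alpha = 0.05. fail to reject H0.

rho = -0.3500, p = 0.355820, fail to reject H0 at alpha = 0.05.


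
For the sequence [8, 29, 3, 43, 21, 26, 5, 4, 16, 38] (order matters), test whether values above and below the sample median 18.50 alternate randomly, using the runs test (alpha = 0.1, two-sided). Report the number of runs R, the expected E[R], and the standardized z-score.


Step 1: Compute median = 18.50; label A = above, B = below.
Labels in order: BABAAABBBA  (n_A = 5, n_B = 5)
Step 2: Count runs R = 6.
Step 3: Under H0 (random ordering), E[R] = 2*n_A*n_B/(n_A+n_B) + 1 = 2*5*5/10 + 1 = 6.0000.
        Var[R] = 2*n_A*n_B*(2*n_A*n_B - n_A - n_B) / ((n_A+n_B)^2 * (n_A+n_B-1)) = 2000/900 = 2.2222.
        SD[R] = 1.4907.
Step 4: R = E[R], so z = 0 with no continuity correction.
Step 5: Two-sided p-value via normal approximation = 2*(1 - Phi(|z|)) = 1.000000.
Step 6: alpha = 0.1. fail to reject H0.

R = 6, z = 0.0000, p = 1.000000, fail to reject H0.


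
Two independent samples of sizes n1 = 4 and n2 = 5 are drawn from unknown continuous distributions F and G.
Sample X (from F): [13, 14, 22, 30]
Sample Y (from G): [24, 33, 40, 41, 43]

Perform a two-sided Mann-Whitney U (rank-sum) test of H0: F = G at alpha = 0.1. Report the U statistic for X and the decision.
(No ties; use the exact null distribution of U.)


Step 1: Combine and sort all 9 observations; assign midranks.
sorted (value, group): (13,X), (14,X), (22,X), (24,Y), (30,X), (33,Y), (40,Y), (41,Y), (43,Y)
ranks: 13->1, 14->2, 22->3, 24->4, 30->5, 33->6, 40->7, 41->8, 43->9
Step 2: Rank sum for X: R1 = 1 + 2 + 3 + 5 = 11.
Step 3: U_X = R1 - n1(n1+1)/2 = 11 - 4*5/2 = 11 - 10 = 1.
       U_Y = n1*n2 - U_X = 20 - 1 = 19.
Step 4: No ties, so the exact null distribution of U (based on enumerating the C(9,4) = 126 equally likely rank assignments) gives the two-sided p-value.
Step 5: p-value = 0.031746; compare to alpha = 0.1. reject H0.

U_X = 1, p = 0.031746, reject H0 at alpha = 0.1.


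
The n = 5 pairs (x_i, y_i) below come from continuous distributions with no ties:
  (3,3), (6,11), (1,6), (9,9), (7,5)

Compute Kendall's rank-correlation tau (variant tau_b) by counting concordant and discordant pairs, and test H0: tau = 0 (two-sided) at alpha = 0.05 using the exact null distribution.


Step 1: Enumerate the 10 unordered pairs (i,j) with i<j and classify each by sign(x_j-x_i) * sign(y_j-y_i).
  (1,2):dx=+3,dy=+8->C; (1,3):dx=-2,dy=+3->D; (1,4):dx=+6,dy=+6->C; (1,5):dx=+4,dy=+2->C
  (2,3):dx=-5,dy=-5->C; (2,4):dx=+3,dy=-2->D; (2,5):dx=+1,dy=-6->D; (3,4):dx=+8,dy=+3->C
  (3,5):dx=+6,dy=-1->D; (4,5):dx=-2,dy=-4->C
Step 2: C = 6, D = 4, total pairs = 10.
Step 3: tau = (C - D)/(n(n-1)/2) = (6 - 4)/10 = 0.200000.
Step 4: Exact two-sided p-value (enumerate n! = 120 permutations of y under H0): p = 0.816667.
Step 5: alpha = 0.05. fail to reject H0.

tau_b = 0.2000 (C=6, D=4), p = 0.816667, fail to reject H0.


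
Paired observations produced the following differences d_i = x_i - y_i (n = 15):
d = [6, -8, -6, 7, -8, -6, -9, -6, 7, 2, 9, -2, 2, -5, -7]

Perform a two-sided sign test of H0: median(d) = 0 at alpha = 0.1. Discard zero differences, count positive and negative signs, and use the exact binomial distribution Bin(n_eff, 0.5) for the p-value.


Step 1: Discard zero differences. Original n = 15; n_eff = number of nonzero differences = 15.
Nonzero differences (with sign): +6, -8, -6, +7, -8, -6, -9, -6, +7, +2, +9, -2, +2, -5, -7
Step 2: Count signs: positive = 6, negative = 9.
Step 3: Under H0: P(positive) = 0.5, so the number of positives S ~ Bin(15, 0.5).
Step 4: Two-sided exact p-value = sum of Bin(15,0.5) probabilities at or below the observed probability = 0.607239.
Step 5: alpha = 0.1. fail to reject H0.

n_eff = 15, pos = 6, neg = 9, p = 0.607239, fail to reject H0.


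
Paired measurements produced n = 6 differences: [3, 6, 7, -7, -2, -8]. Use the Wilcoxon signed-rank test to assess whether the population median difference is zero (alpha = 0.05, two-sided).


Step 1: Drop any zero differences (none here) and take |d_i|.
|d| = [3, 6, 7, 7, 2, 8]
Step 2: Midrank |d_i| (ties get averaged ranks).
ranks: |3|->2, |6|->3, |7|->4.5, |7|->4.5, |2|->1, |8|->6
Step 3: Attach original signs; sum ranks with positive sign and with negative sign.
W+ = 2 + 3 + 4.5 = 9.5
W- = 4.5 + 1 + 6 = 11.5
(Check: W+ + W- = 21 should equal n(n+1)/2 = 21.)
Step 4: Test statistic W = min(W+, W-) = 9.5.
Step 5: Ties in |d|, so use the tie-corrected normal approximation.
        E[W] = n(n+1)/4 = 6*7/4 = 10.5.
        Tie groups: |d|=7 (t=2); sum(t^3 - t) = 6.
        Var[W] = n(n+1)(2n+1)/24 - sum(t^3-t)/48 = 546/24 - 6/48 = 22.625.
        z = (W - E[W]) / sqrt(Var[W]) = (9.5 - 10.5) / 4.7566 = -0.2102.
        Two-sided p = 2*Phi(z) = 0.833484.
Step 6: alpha = 0.05. fail to reject H0.

W+ = 9.5, W- = 11.5, W = min = 9.5, p = 0.833484, fail to reject H0.


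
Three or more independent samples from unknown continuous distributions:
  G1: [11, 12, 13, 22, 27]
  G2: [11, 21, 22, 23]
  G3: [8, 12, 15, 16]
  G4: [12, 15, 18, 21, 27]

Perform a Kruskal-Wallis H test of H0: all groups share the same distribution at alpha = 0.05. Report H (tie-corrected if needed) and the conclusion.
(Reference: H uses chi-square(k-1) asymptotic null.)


Step 1: Combine all N = 18 observations and assign midranks.
sorted (value, group, rank): (8,G3,1), (11,G1,2.5), (11,G2,2.5), (12,G1,5), (12,G3,5), (12,G4,5), (13,G1,7), (15,G3,8.5), (15,G4,8.5), (16,G3,10), (18,G4,11), (21,G2,12.5), (21,G4,12.5), (22,G1,14.5), (22,G2,14.5), (23,G2,16), (27,G1,17.5), (27,G4,17.5)
Step 2: Sum ranks within each group.
R_1 = 46.5 (n_1 = 5)
R_2 = 45.5 (n_2 = 4)
R_3 = 24.5 (n_3 = 4)
R_4 = 54.5 (n_4 = 5)
Step 3: H = 12/(N(N+1)) * sum(R_i^2/n_i) - 3(N+1)
     = 12/(18*19) * (46.5^2/5 + 45.5^2/4 + 24.5^2/4 + 54.5^2/5) - 3*19
     = 0.035088 * 1694.12 - 57
     = 2.442982.
Step 4: Ties present; correction factor C = 1 - 54/(18^3 - 18) = 0.990712. Corrected H = 2.442982 / 0.990712 = 2.465885.
Step 5: Under H0, H ~ chi^2(3); p-value = 0.481488.
Step 6: alpha = 0.05. fail to reject H0.

H = 2.4659, df = 3, p = 0.481488, fail to reject H0.


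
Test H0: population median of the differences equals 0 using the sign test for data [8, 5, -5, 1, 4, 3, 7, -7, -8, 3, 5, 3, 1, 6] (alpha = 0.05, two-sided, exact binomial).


Step 1: Discard zero differences. Original n = 14; n_eff = number of nonzero differences = 14.
Nonzero differences (with sign): +8, +5, -5, +1, +4, +3, +7, -7, -8, +3, +5, +3, +1, +6
Step 2: Count signs: positive = 11, negative = 3.
Step 3: Under H0: P(positive) = 0.5, so the number of positives S ~ Bin(14, 0.5).
Step 4: Two-sided exact p-value = sum of Bin(14,0.5) probabilities at or below the observed probability = 0.057373.
Step 5: alpha = 0.05. fail to reject H0.

n_eff = 14, pos = 11, neg = 3, p = 0.057373, fail to reject H0.


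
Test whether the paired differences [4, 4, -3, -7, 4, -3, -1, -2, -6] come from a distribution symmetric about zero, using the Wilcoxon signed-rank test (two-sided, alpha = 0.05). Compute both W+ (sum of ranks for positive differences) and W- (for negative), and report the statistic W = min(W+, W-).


Step 1: Drop any zero differences (none here) and take |d_i|.
|d| = [4, 4, 3, 7, 4, 3, 1, 2, 6]
Step 2: Midrank |d_i| (ties get averaged ranks).
ranks: |4|->6, |4|->6, |3|->3.5, |7|->9, |4|->6, |3|->3.5, |1|->1, |2|->2, |6|->8
Step 3: Attach original signs; sum ranks with positive sign and with negative sign.
W+ = 6 + 6 + 6 = 18
W- = 3.5 + 9 + 3.5 + 1 + 2 + 8 = 27
(Check: W+ + W- = 45 should equal n(n+1)/2 = 45.)
Step 4: Test statistic W = min(W+, W-) = 18.
Step 5: Ties in |d|, so use the tie-corrected normal approximation.
        E[W] = n(n+1)/4 = 9*10/4 = 22.5.
        Tie groups: |d|=3 (t=2), |d|=4 (t=3); sum(t^3 - t) = 30.
        Var[W] = n(n+1)(2n+1)/24 - sum(t^3-t)/48 = 1710/24 - 30/48 = 70.625.
        z = (W - E[W]) / sqrt(Var[W]) = (18 - 22.5) / 8.4039 = -0.5355.
        Two-sided p = 2*Phi(z) = 0.592326.
Step 6: alpha = 0.05. fail to reject H0.

W+ = 18, W- = 27, W = min = 18, p = 0.592326, fail to reject H0.


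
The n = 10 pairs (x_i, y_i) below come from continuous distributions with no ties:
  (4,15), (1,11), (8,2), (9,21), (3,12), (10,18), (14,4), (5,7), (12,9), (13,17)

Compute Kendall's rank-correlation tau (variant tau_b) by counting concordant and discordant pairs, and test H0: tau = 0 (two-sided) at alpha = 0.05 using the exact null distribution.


Step 1: Enumerate the 45 unordered pairs (i,j) with i<j and classify each by sign(x_j-x_i) * sign(y_j-y_i).
  (1,2):dx=-3,dy=-4->C; (1,3):dx=+4,dy=-13->D; (1,4):dx=+5,dy=+6->C; (1,5):dx=-1,dy=-3->C
  (1,6):dx=+6,dy=+3->C; (1,7):dx=+10,dy=-11->D; (1,8):dx=+1,dy=-8->D; (1,9):dx=+8,dy=-6->D
  (1,10):dx=+9,dy=+2->C; (2,3):dx=+7,dy=-9->D; (2,4):dx=+8,dy=+10->C; (2,5):dx=+2,dy=+1->C
  (2,6):dx=+9,dy=+7->C; (2,7):dx=+13,dy=-7->D; (2,8):dx=+4,dy=-4->D; (2,9):dx=+11,dy=-2->D
  (2,10):dx=+12,dy=+6->C; (3,4):dx=+1,dy=+19->C; (3,5):dx=-5,dy=+10->D; (3,6):dx=+2,dy=+16->C
  (3,7):dx=+6,dy=+2->C; (3,8):dx=-3,dy=+5->D; (3,9):dx=+4,dy=+7->C; (3,10):dx=+5,dy=+15->C
  (4,5):dx=-6,dy=-9->C; (4,6):dx=+1,dy=-3->D; (4,7):dx=+5,dy=-17->D; (4,8):dx=-4,dy=-14->C
  (4,9):dx=+3,dy=-12->D; (4,10):dx=+4,dy=-4->D; (5,6):dx=+7,dy=+6->C; (5,7):dx=+11,dy=-8->D
  (5,8):dx=+2,dy=-5->D; (5,9):dx=+9,dy=-3->D; (5,10):dx=+10,dy=+5->C; (6,7):dx=+4,dy=-14->D
  (6,8):dx=-5,dy=-11->C; (6,9):dx=+2,dy=-9->D; (6,10):dx=+3,dy=-1->D; (7,8):dx=-9,dy=+3->D
  (7,9):dx=-2,dy=+5->D; (7,10):dx=-1,dy=+13->D; (8,9):dx=+7,dy=+2->C; (8,10):dx=+8,dy=+10->C
  (9,10):dx=+1,dy=+8->C
Step 2: C = 22, D = 23, total pairs = 45.
Step 3: tau = (C - D)/(n(n-1)/2) = (22 - 23)/45 = -0.022222.
Step 4: Exact two-sided p-value (enumerate n! = 3628800 permutations of y under H0): p = 1.000000.
Step 5: alpha = 0.05. fail to reject H0.

tau_b = -0.0222 (C=22, D=23), p = 1.000000, fail to reject H0.


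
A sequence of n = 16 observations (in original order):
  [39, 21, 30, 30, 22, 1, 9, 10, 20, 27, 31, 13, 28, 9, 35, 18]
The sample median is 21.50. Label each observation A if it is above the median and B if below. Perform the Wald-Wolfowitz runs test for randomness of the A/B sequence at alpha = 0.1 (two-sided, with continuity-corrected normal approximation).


Step 1: Compute median = 21.50; label A = above, B = below.
Labels in order: ABAAABBBBAABABAB  (n_A = 8, n_B = 8)
Step 2: Count runs R = 10.
Step 3: Under H0 (random ordering), E[R] = 2*n_A*n_B/(n_A+n_B) + 1 = 2*8*8/16 + 1 = 9.0000.
        Var[R] = 2*n_A*n_B*(2*n_A*n_B - n_A - n_B) / ((n_A+n_B)^2 * (n_A+n_B-1)) = 14336/3840 = 3.7333.
        SD[R] = 1.9322.
Step 4: Continuity-corrected z = (R - 0.5 - E[R]) / SD[R] = (10 - 0.5 - 9.0000) / 1.9322 = 0.2588.
Step 5: Two-sided p-value via normal approximation = 2*(1 - Phi(|z|)) = 0.795809.
Step 6: alpha = 0.1. fail to reject H0.

R = 10, z = 0.2588, p = 0.795809, fail to reject H0.


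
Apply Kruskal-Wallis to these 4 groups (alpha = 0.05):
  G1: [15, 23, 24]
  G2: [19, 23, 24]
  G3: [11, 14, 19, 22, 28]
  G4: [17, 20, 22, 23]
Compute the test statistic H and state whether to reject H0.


Step 1: Combine all N = 15 observations and assign midranks.
sorted (value, group, rank): (11,G3,1), (14,G3,2), (15,G1,3), (17,G4,4), (19,G2,5.5), (19,G3,5.5), (20,G4,7), (22,G3,8.5), (22,G4,8.5), (23,G1,11), (23,G2,11), (23,G4,11), (24,G1,13.5), (24,G2,13.5), (28,G3,15)
Step 2: Sum ranks within each group.
R_1 = 27.5 (n_1 = 3)
R_2 = 30 (n_2 = 3)
R_3 = 32 (n_3 = 5)
R_4 = 30.5 (n_4 = 4)
Step 3: H = 12/(N(N+1)) * sum(R_i^2/n_i) - 3(N+1)
     = 12/(15*16) * (27.5^2/3 + 30^2/3 + 32^2/5 + 30.5^2/4) - 3*16
     = 0.050000 * 989.446 - 48
     = 1.472292.
Step 4: Ties present; correction factor C = 1 - 42/(15^3 - 15) = 0.987500. Corrected H = 1.472292 / 0.987500 = 1.490928.
Step 5: Under H0, H ~ chi^2(3); p-value = 0.684366.
Step 6: alpha = 0.05. fail to reject H0.

H = 1.4909, df = 3, p = 0.684366, fail to reject H0.


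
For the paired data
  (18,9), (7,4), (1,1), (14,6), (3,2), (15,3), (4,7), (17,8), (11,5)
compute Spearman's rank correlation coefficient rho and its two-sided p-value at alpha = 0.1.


Step 1: Rank x and y separately (midranks; no ties here).
rank(x): 18->9, 7->4, 1->1, 14->6, 3->2, 15->7, 4->3, 17->8, 11->5
rank(y): 9->9, 4->4, 1->1, 6->6, 2->2, 3->3, 7->7, 8->8, 5->5
Step 2: d_i = R_x(i) - R_y(i); compute d_i^2.
  (9-9)^2=0, (4-4)^2=0, (1-1)^2=0, (6-6)^2=0, (2-2)^2=0, (7-3)^2=16, (3-7)^2=16, (8-8)^2=0, (5-5)^2=0
sum(d^2) = 32.
Step 3: rho = 1 - 6*32 / (9*(9^2 - 1)) = 1 - 192/720 = 0.733333.
Step 4: Under H0, t = rho * sqrt((n-2)/(1-rho^2)) = 2.8538 ~ t(7).
Step 5: Two-sided p-value from the t-distribution with 7 df = 0.024554.
Step 6: alpha = 0.1. reject H0.

rho = 0.7333, p = 0.024554, reject H0 at alpha = 0.1.


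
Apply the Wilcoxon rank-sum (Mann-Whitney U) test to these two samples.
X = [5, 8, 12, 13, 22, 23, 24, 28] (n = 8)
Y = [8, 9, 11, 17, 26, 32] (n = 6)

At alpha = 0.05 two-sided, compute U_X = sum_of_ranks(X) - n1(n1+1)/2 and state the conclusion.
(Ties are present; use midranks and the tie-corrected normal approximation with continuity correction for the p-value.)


Step 1: Combine and sort all 14 observations; assign midranks.
sorted (value, group): (5,X), (8,X), (8,Y), (9,Y), (11,Y), (12,X), (13,X), (17,Y), (22,X), (23,X), (24,X), (26,Y), (28,X), (32,Y)
ranks: 5->1, 8->2.5, 8->2.5, 9->4, 11->5, 12->6, 13->7, 17->8, 22->9, 23->10, 24->11, 26->12, 28->13, 32->14
Step 2: Rank sum for X: R1 = 1 + 2.5 + 6 + 7 + 9 + 10 + 11 + 13 = 59.5.
Step 3: U_X = R1 - n1(n1+1)/2 = 59.5 - 8*9/2 = 59.5 - 36 = 23.5.
       U_Y = n1*n2 - U_X = 48 - 23.5 = 24.5.
Step 4: Ties are present, so use the tie-corrected normal approximation (with continuity correction) for the p-value.
Step 5: p-value = 1.000000; compare to alpha = 0.05. fail to reject H0.

U_X = 23.5, p = 1.000000, fail to reject H0 at alpha = 0.05.


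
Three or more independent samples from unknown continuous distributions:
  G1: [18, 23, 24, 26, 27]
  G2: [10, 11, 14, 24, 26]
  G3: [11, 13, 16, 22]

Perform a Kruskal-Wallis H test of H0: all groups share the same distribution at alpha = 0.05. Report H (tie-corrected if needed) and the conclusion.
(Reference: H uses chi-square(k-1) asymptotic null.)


Step 1: Combine all N = 14 observations and assign midranks.
sorted (value, group, rank): (10,G2,1), (11,G2,2.5), (11,G3,2.5), (13,G3,4), (14,G2,5), (16,G3,6), (18,G1,7), (22,G3,8), (23,G1,9), (24,G1,10.5), (24,G2,10.5), (26,G1,12.5), (26,G2,12.5), (27,G1,14)
Step 2: Sum ranks within each group.
R_1 = 53 (n_1 = 5)
R_2 = 31.5 (n_2 = 5)
R_3 = 20.5 (n_3 = 4)
Step 3: H = 12/(N(N+1)) * sum(R_i^2/n_i) - 3(N+1)
     = 12/(14*15) * (53^2/5 + 31.5^2/5 + 20.5^2/4) - 3*15
     = 0.057143 * 865.312 - 45
     = 4.446429.
Step 4: Ties present; correction factor C = 1 - 18/(14^3 - 14) = 0.993407. Corrected H = 4.446429 / 0.993407 = 4.475940.
Step 5: Under H0, H ~ chi^2(2); p-value = 0.106675.
Step 6: alpha = 0.05. fail to reject H0.

H = 4.4759, df = 2, p = 0.106675, fail to reject H0.


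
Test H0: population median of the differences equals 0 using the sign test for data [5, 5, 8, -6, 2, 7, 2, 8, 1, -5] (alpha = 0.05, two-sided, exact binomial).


Step 1: Discard zero differences. Original n = 10; n_eff = number of nonzero differences = 10.
Nonzero differences (with sign): +5, +5, +8, -6, +2, +7, +2, +8, +1, -5
Step 2: Count signs: positive = 8, negative = 2.
Step 3: Under H0: P(positive) = 0.5, so the number of positives S ~ Bin(10, 0.5).
Step 4: Two-sided exact p-value = sum of Bin(10,0.5) probabilities at or below the observed probability = 0.109375.
Step 5: alpha = 0.05. fail to reject H0.

n_eff = 10, pos = 8, neg = 2, p = 0.109375, fail to reject H0.


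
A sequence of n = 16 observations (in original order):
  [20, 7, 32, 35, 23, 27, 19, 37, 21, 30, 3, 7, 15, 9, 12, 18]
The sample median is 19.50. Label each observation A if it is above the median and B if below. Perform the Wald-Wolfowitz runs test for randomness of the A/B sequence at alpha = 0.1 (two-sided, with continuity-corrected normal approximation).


Step 1: Compute median = 19.50; label A = above, B = below.
Labels in order: ABAAAABAAABBBBBB  (n_A = 8, n_B = 8)
Step 2: Count runs R = 6.
Step 3: Under H0 (random ordering), E[R] = 2*n_A*n_B/(n_A+n_B) + 1 = 2*8*8/16 + 1 = 9.0000.
        Var[R] = 2*n_A*n_B*(2*n_A*n_B - n_A - n_B) / ((n_A+n_B)^2 * (n_A+n_B-1)) = 14336/3840 = 3.7333.
        SD[R] = 1.9322.
Step 4: Continuity-corrected z = (R + 0.5 - E[R]) / SD[R] = (6 + 0.5 - 9.0000) / 1.9322 = -1.2939.
Step 5: Two-sided p-value via normal approximation = 2*(1 - Phi(|z|)) = 0.195709.
Step 6: alpha = 0.1. fail to reject H0.

R = 6, z = -1.2939, p = 0.195709, fail to reject H0.


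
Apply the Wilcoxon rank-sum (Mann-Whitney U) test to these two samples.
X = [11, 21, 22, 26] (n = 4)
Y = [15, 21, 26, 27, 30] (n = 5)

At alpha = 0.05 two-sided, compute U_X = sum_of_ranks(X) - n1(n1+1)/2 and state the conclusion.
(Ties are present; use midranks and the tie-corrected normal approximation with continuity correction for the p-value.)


Step 1: Combine and sort all 9 observations; assign midranks.
sorted (value, group): (11,X), (15,Y), (21,X), (21,Y), (22,X), (26,X), (26,Y), (27,Y), (30,Y)
ranks: 11->1, 15->2, 21->3.5, 21->3.5, 22->5, 26->6.5, 26->6.5, 27->8, 30->9
Step 2: Rank sum for X: R1 = 1 + 3.5 + 5 + 6.5 = 16.
Step 3: U_X = R1 - n1(n1+1)/2 = 16 - 4*5/2 = 16 - 10 = 6.
       U_Y = n1*n2 - U_X = 20 - 6 = 14.
Step 4: Ties are present, so use the tie-corrected normal approximation (with continuity correction) for the p-value.
Step 5: p-value = 0.387282; compare to alpha = 0.05. fail to reject H0.

U_X = 6, p = 0.387282, fail to reject H0 at alpha = 0.05.


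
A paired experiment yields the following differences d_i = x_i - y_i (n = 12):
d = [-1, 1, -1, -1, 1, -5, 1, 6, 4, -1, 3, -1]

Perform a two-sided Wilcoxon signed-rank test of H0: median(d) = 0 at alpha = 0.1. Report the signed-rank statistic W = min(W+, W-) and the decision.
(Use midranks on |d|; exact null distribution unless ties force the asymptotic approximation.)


Step 1: Drop any zero differences (none here) and take |d_i|.
|d| = [1, 1, 1, 1, 1, 5, 1, 6, 4, 1, 3, 1]
Step 2: Midrank |d_i| (ties get averaged ranks).
ranks: |1|->4.5, |1|->4.5, |1|->4.5, |1|->4.5, |1|->4.5, |5|->11, |1|->4.5, |6|->12, |4|->10, |1|->4.5, |3|->9, |1|->4.5
Step 3: Attach original signs; sum ranks with positive sign and with negative sign.
W+ = 4.5 + 4.5 + 4.5 + 12 + 10 + 9 = 44.5
W- = 4.5 + 4.5 + 4.5 + 11 + 4.5 + 4.5 = 33.5
(Check: W+ + W- = 78 should equal n(n+1)/2 = 78.)
Step 4: Test statistic W = min(W+, W-) = 33.5.
Step 5: Ties in |d|, so use the tie-corrected normal approximation.
        E[W] = n(n+1)/4 = 12*13/4 = 39.
        Tie groups: |d|=1 (t=8); sum(t^3 - t) = 504.
        Var[W] = n(n+1)(2n+1)/24 - sum(t^3-t)/48 = 3900/24 - 504/48 = 152.
        z = (W - E[W]) / sqrt(Var[W]) = (33.5 - 39) / 12.3288 = -0.4461.
        Two-sided p = 2*Phi(z) = 0.655519.
Step 6: alpha = 0.1. fail to reject H0.

W+ = 44.5, W- = 33.5, W = min = 33.5, p = 0.655519, fail to reject H0.


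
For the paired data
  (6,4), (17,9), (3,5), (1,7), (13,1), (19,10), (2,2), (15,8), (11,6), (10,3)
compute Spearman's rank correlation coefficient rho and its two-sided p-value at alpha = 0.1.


Step 1: Rank x and y separately (midranks; no ties here).
rank(x): 6->4, 17->9, 3->3, 1->1, 13->7, 19->10, 2->2, 15->8, 11->6, 10->5
rank(y): 4->4, 9->9, 5->5, 7->7, 1->1, 10->10, 2->2, 8->8, 6->6, 3->3
Step 2: d_i = R_x(i) - R_y(i); compute d_i^2.
  (4-4)^2=0, (9-9)^2=0, (3-5)^2=4, (1-7)^2=36, (7-1)^2=36, (10-10)^2=0, (2-2)^2=0, (8-8)^2=0, (6-6)^2=0, (5-3)^2=4
sum(d^2) = 80.
Step 3: rho = 1 - 6*80 / (10*(10^2 - 1)) = 1 - 480/990 = 0.515152.
Step 4: Under H0, t = rho * sqrt((n-2)/(1-rho^2)) = 1.7000 ~ t(8).
Step 5: Two-sided p-value from the t-distribution with 8 df = 0.127553.
Step 6: alpha = 0.1. fail to reject H0.

rho = 0.5152, p = 0.127553, fail to reject H0 at alpha = 0.1.


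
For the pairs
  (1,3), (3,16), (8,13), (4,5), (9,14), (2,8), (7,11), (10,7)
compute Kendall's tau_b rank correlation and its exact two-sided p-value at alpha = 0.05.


Step 1: Enumerate the 28 unordered pairs (i,j) with i<j and classify each by sign(x_j-x_i) * sign(y_j-y_i).
  (1,2):dx=+2,dy=+13->C; (1,3):dx=+7,dy=+10->C; (1,4):dx=+3,dy=+2->C; (1,5):dx=+8,dy=+11->C
  (1,6):dx=+1,dy=+5->C; (1,7):dx=+6,dy=+8->C; (1,8):dx=+9,dy=+4->C; (2,3):dx=+5,dy=-3->D
  (2,4):dx=+1,dy=-11->D; (2,5):dx=+6,dy=-2->D; (2,6):dx=-1,dy=-8->C; (2,7):dx=+4,dy=-5->D
  (2,8):dx=+7,dy=-9->D; (3,4):dx=-4,dy=-8->C; (3,5):dx=+1,dy=+1->C; (3,6):dx=-6,dy=-5->C
  (3,7):dx=-1,dy=-2->C; (3,8):dx=+2,dy=-6->D; (4,5):dx=+5,dy=+9->C; (4,6):dx=-2,dy=+3->D
  (4,7):dx=+3,dy=+6->C; (4,8):dx=+6,dy=+2->C; (5,6):dx=-7,dy=-6->C; (5,7):dx=-2,dy=-3->C
  (5,8):dx=+1,dy=-7->D; (6,7):dx=+5,dy=+3->C; (6,8):dx=+8,dy=-1->D; (7,8):dx=+3,dy=-4->D
Step 2: C = 18, D = 10, total pairs = 28.
Step 3: tau = (C - D)/(n(n-1)/2) = (18 - 10)/28 = 0.285714.
Step 4: Exact two-sided p-value (enumerate n! = 40320 permutations of y under H0): p = 0.398760.
Step 5: alpha = 0.05. fail to reject H0.

tau_b = 0.2857 (C=18, D=10), p = 0.398760, fail to reject H0.


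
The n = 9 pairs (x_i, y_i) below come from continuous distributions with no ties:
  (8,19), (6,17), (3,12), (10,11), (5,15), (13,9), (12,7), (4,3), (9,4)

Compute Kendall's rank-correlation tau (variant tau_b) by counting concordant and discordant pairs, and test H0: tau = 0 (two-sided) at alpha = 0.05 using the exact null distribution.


Step 1: Enumerate the 36 unordered pairs (i,j) with i<j and classify each by sign(x_j-x_i) * sign(y_j-y_i).
  (1,2):dx=-2,dy=-2->C; (1,3):dx=-5,dy=-7->C; (1,4):dx=+2,dy=-8->D; (1,5):dx=-3,dy=-4->C
  (1,6):dx=+5,dy=-10->D; (1,7):dx=+4,dy=-12->D; (1,8):dx=-4,dy=-16->C; (1,9):dx=+1,dy=-15->D
  (2,3):dx=-3,dy=-5->C; (2,4):dx=+4,dy=-6->D; (2,5):dx=-1,dy=-2->C; (2,6):dx=+7,dy=-8->D
  (2,7):dx=+6,dy=-10->D; (2,8):dx=-2,dy=-14->C; (2,9):dx=+3,dy=-13->D; (3,4):dx=+7,dy=-1->D
  (3,5):dx=+2,dy=+3->C; (3,6):dx=+10,dy=-3->D; (3,7):dx=+9,dy=-5->D; (3,8):dx=+1,dy=-9->D
  (3,9):dx=+6,dy=-8->D; (4,5):dx=-5,dy=+4->D; (4,6):dx=+3,dy=-2->D; (4,7):dx=+2,dy=-4->D
  (4,8):dx=-6,dy=-8->C; (4,9):dx=-1,dy=-7->C; (5,6):dx=+8,dy=-6->D; (5,7):dx=+7,dy=-8->D
  (5,8):dx=-1,dy=-12->C; (5,9):dx=+4,dy=-11->D; (6,7):dx=-1,dy=-2->C; (6,8):dx=-9,dy=-6->C
  (6,9):dx=-4,dy=-5->C; (7,8):dx=-8,dy=-4->C; (7,9):dx=-3,dy=-3->C; (8,9):dx=+5,dy=+1->C
Step 2: C = 17, D = 19, total pairs = 36.
Step 3: tau = (C - D)/(n(n-1)/2) = (17 - 19)/36 = -0.055556.
Step 4: Exact two-sided p-value (enumerate n! = 362880 permutations of y under H0): p = 0.919455.
Step 5: alpha = 0.05. fail to reject H0.

tau_b = -0.0556 (C=17, D=19), p = 0.919455, fail to reject H0.


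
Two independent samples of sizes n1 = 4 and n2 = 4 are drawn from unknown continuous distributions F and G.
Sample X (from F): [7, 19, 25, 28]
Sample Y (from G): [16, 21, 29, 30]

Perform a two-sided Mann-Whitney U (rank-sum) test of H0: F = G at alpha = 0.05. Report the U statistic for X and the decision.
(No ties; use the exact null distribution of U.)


Step 1: Combine and sort all 8 observations; assign midranks.
sorted (value, group): (7,X), (16,Y), (19,X), (21,Y), (25,X), (28,X), (29,Y), (30,Y)
ranks: 7->1, 16->2, 19->3, 21->4, 25->5, 28->6, 29->7, 30->8
Step 2: Rank sum for X: R1 = 1 + 3 + 5 + 6 = 15.
Step 3: U_X = R1 - n1(n1+1)/2 = 15 - 4*5/2 = 15 - 10 = 5.
       U_Y = n1*n2 - U_X = 16 - 5 = 11.
Step 4: No ties, so the exact null distribution of U (based on enumerating the C(8,4) = 70 equally likely rank assignments) gives the two-sided p-value.
Step 5: p-value = 0.485714; compare to alpha = 0.05. fail to reject H0.

U_X = 5, p = 0.485714, fail to reject H0 at alpha = 0.05.


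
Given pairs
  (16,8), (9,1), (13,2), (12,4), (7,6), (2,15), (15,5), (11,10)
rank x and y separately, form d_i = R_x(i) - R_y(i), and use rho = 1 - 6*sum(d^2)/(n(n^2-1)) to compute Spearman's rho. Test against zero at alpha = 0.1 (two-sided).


Step 1: Rank x and y separately (midranks; no ties here).
rank(x): 16->8, 9->3, 13->6, 12->5, 7->2, 2->1, 15->7, 11->4
rank(y): 8->6, 1->1, 2->2, 4->3, 6->5, 15->8, 5->4, 10->7
Step 2: d_i = R_x(i) - R_y(i); compute d_i^2.
  (8-6)^2=4, (3-1)^2=4, (6-2)^2=16, (5-3)^2=4, (2-5)^2=9, (1-8)^2=49, (7-4)^2=9, (4-7)^2=9
sum(d^2) = 104.
Step 3: rho = 1 - 6*104 / (8*(8^2 - 1)) = 1 - 624/504 = -0.238095.
Step 4: Under H0, t = rho * sqrt((n-2)/(1-rho^2)) = -0.6005 ~ t(6).
Step 5: Two-sided p-value from the t-distribution with 6 df = 0.570156.
Step 6: alpha = 0.1. fail to reject H0.

rho = -0.2381, p = 0.570156, fail to reject H0 at alpha = 0.1.


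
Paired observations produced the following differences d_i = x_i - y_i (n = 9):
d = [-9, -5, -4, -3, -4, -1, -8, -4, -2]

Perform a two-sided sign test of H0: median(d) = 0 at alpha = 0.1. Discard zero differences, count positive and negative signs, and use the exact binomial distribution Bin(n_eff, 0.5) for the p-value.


Step 1: Discard zero differences. Original n = 9; n_eff = number of nonzero differences = 9.
Nonzero differences (with sign): -9, -5, -4, -3, -4, -1, -8, -4, -2
Step 2: Count signs: positive = 0, negative = 9.
Step 3: Under H0: P(positive) = 0.5, so the number of positives S ~ Bin(9, 0.5).
Step 4: Two-sided exact p-value = sum of Bin(9,0.5) probabilities at or below the observed probability = 0.003906.
Step 5: alpha = 0.1. reject H0.

n_eff = 9, pos = 0, neg = 9, p = 0.003906, reject H0.


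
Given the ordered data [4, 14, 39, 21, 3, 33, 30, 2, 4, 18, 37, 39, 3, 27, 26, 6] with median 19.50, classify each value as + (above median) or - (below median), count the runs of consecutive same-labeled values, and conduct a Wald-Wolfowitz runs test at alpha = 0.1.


Step 1: Compute median = 19.50; label A = above, B = below.
Labels in order: BBAABAABBBAABAAB  (n_A = 8, n_B = 8)
Step 2: Count runs R = 9.
Step 3: Under H0 (random ordering), E[R] = 2*n_A*n_B/(n_A+n_B) + 1 = 2*8*8/16 + 1 = 9.0000.
        Var[R] = 2*n_A*n_B*(2*n_A*n_B - n_A - n_B) / ((n_A+n_B)^2 * (n_A+n_B-1)) = 14336/3840 = 3.7333.
        SD[R] = 1.9322.
Step 4: R = E[R], so z = 0 with no continuity correction.
Step 5: Two-sided p-value via normal approximation = 2*(1 - Phi(|z|)) = 1.000000.
Step 6: alpha = 0.1. fail to reject H0.

R = 9, z = 0.0000, p = 1.000000, fail to reject H0.


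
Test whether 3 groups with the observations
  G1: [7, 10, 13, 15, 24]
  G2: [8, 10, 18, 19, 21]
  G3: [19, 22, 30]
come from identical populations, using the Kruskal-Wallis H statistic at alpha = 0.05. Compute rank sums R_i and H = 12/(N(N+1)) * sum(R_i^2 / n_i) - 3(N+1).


Step 1: Combine all N = 13 observations and assign midranks.
sorted (value, group, rank): (7,G1,1), (8,G2,2), (10,G1,3.5), (10,G2,3.5), (13,G1,5), (15,G1,6), (18,G2,7), (19,G2,8.5), (19,G3,8.5), (21,G2,10), (22,G3,11), (24,G1,12), (30,G3,13)
Step 2: Sum ranks within each group.
R_1 = 27.5 (n_1 = 5)
R_2 = 31 (n_2 = 5)
R_3 = 32.5 (n_3 = 3)
Step 3: H = 12/(N(N+1)) * sum(R_i^2/n_i) - 3(N+1)
     = 12/(13*14) * (27.5^2/5 + 31^2/5 + 32.5^2/3) - 3*14
     = 0.065934 * 695.533 - 42
     = 3.859341.
Step 4: Ties present; correction factor C = 1 - 12/(13^3 - 13) = 0.994505. Corrected H = 3.859341 / 0.994505 = 3.880663.
Step 5: Under H0, H ~ chi^2(2); p-value = 0.143656.
Step 6: alpha = 0.05. fail to reject H0.

H = 3.8807, df = 2, p = 0.143656, fail to reject H0.


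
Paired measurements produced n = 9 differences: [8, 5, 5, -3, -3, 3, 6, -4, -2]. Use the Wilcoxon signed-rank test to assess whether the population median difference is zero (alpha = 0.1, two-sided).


Step 1: Drop any zero differences (none here) and take |d_i|.
|d| = [8, 5, 5, 3, 3, 3, 6, 4, 2]
Step 2: Midrank |d_i| (ties get averaged ranks).
ranks: |8|->9, |5|->6.5, |5|->6.5, |3|->3, |3|->3, |3|->3, |6|->8, |4|->5, |2|->1
Step 3: Attach original signs; sum ranks with positive sign and with negative sign.
W+ = 9 + 6.5 + 6.5 + 3 + 8 = 33
W- = 3 + 3 + 5 + 1 = 12
(Check: W+ + W- = 45 should equal n(n+1)/2 = 45.)
Step 4: Test statistic W = min(W+, W-) = 12.
Step 5: Ties in |d|, so use the tie-corrected normal approximation.
        E[W] = n(n+1)/4 = 9*10/4 = 22.5.
        Tie groups: |d|=3 (t=3), |d|=5 (t=2); sum(t^3 - t) = 30.
        Var[W] = n(n+1)(2n+1)/24 - sum(t^3-t)/48 = 1710/24 - 30/48 = 70.625.
        z = (W - E[W]) / sqrt(Var[W]) = (12 - 22.5) / 8.4039 = -1.2494.
        Two-sided p = 2*Phi(z) = 0.211510.
Step 6: alpha = 0.1. fail to reject H0.

W+ = 33, W- = 12, W = min = 12, p = 0.211510, fail to reject H0.


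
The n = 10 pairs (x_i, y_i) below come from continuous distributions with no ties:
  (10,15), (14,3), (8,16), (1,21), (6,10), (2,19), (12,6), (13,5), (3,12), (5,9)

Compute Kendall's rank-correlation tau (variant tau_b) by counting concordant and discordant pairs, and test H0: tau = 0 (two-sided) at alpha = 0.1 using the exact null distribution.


Step 1: Enumerate the 45 unordered pairs (i,j) with i<j and classify each by sign(x_j-x_i) * sign(y_j-y_i).
  (1,2):dx=+4,dy=-12->D; (1,3):dx=-2,dy=+1->D; (1,4):dx=-9,dy=+6->D; (1,5):dx=-4,dy=-5->C
  (1,6):dx=-8,dy=+4->D; (1,7):dx=+2,dy=-9->D; (1,8):dx=+3,dy=-10->D; (1,9):dx=-7,dy=-3->C
  (1,10):dx=-5,dy=-6->C; (2,3):dx=-6,dy=+13->D; (2,4):dx=-13,dy=+18->D; (2,5):dx=-8,dy=+7->D
  (2,6):dx=-12,dy=+16->D; (2,7):dx=-2,dy=+3->D; (2,8):dx=-1,dy=+2->D; (2,9):dx=-11,dy=+9->D
  (2,10):dx=-9,dy=+6->D; (3,4):dx=-7,dy=+5->D; (3,5):dx=-2,dy=-6->C; (3,6):dx=-6,dy=+3->D
  (3,7):dx=+4,dy=-10->D; (3,8):dx=+5,dy=-11->D; (3,9):dx=-5,dy=-4->C; (3,10):dx=-3,dy=-7->C
  (4,5):dx=+5,dy=-11->D; (4,6):dx=+1,dy=-2->D; (4,7):dx=+11,dy=-15->D; (4,8):dx=+12,dy=-16->D
  (4,9):dx=+2,dy=-9->D; (4,10):dx=+4,dy=-12->D; (5,6):dx=-4,dy=+9->D; (5,7):dx=+6,dy=-4->D
  (5,8):dx=+7,dy=-5->D; (5,9):dx=-3,dy=+2->D; (5,10):dx=-1,dy=-1->C; (6,7):dx=+10,dy=-13->D
  (6,8):dx=+11,dy=-14->D; (6,9):dx=+1,dy=-7->D; (6,10):dx=+3,dy=-10->D; (7,8):dx=+1,dy=-1->D
  (7,9):dx=-9,dy=+6->D; (7,10):dx=-7,dy=+3->D; (8,9):dx=-10,dy=+7->D; (8,10):dx=-8,dy=+4->D
  (9,10):dx=+2,dy=-3->D
Step 2: C = 7, D = 38, total pairs = 45.
Step 3: tau = (C - D)/(n(n-1)/2) = (7 - 38)/45 = -0.688889.
Step 4: Exact two-sided p-value (enumerate n! = 3628800 permutations of y under H0): p = 0.004687.
Step 5: alpha = 0.1. reject H0.

tau_b = -0.6889 (C=7, D=38), p = 0.004687, reject H0.
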